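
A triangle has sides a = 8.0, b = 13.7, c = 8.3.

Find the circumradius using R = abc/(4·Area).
First find the area with Heron's formula.
s = (8.0 + 13.7 + 8.3)/2 = 15
Area = √(s(s−a)(s−b)(s−c)) = √(15·7·1.3·6.7) ≈ √914.55 ≈ 30.2415
abc = 8.0·13.7·8.3 = 909.68
R = abc/(4·Area) ≈ 909.68/(4·30.2415) = 909.68/120.966 ≈ 7.52012

R = 7.52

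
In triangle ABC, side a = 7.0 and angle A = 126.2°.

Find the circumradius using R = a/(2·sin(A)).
R = a/(2·sin(A)) = 7.0/(2·sin(126.2°))
sin(126.2°) ≈ 0.80696
R ≈ 7.0/(2·0.80696) = 7.0/1.61392 ≈ 4.33726

R = 4.337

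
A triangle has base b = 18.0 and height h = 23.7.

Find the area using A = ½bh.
A = ½·b·h = ½·18.0·23.7 = ½·426.6 = 213.3

Area = 213.3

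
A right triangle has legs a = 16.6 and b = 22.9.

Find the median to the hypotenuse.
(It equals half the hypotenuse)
Hypotenuse c = √(a² + b²) = √(275.56 + 524.41) = √799.97 ≈ 28.2837
Median to hypotenuse = c/2 ≈ 28.2837/2 ≈ 14.1419

Median = 14.14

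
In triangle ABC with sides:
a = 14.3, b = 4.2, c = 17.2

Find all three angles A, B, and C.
Law of cosines for each angle (a² = 204.49, b² = 17.64, c² = 295.84):
cos(A) = (b² + c² − a²)/(2bc) = (17.64 + 295.84 − 204.49)/(2·4.2·17.2) = 108.99/144.48 ≈ 0.75436  ⇒  A ≈ 41.0305°
cos(B) = (a² + c² − b²)/(2ac) = (204.49 + 295.84 − 17.64)/(2·14.3·17.2) = 482.69/491.92 ≈ 0.981237  ⇒  B ≈ 11.1166°
cos(C) = (a² + b² − c²)/(2ab) = (204.49 + 17.64 − 295.84)/(2·14.3·4.2) = -73.71/120.12 ≈ -0.613636  ⇒  C ≈ 127.853°
Check: A + B + C ≈ 180°

A = 41.03°, B = 11.12°, C = 127.9°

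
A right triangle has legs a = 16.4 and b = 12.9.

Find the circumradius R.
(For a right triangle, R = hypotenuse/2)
Hypotenuse c = √(a² + b²) = √(268.96 + 166.41) = √435.37 ≈ 20.8655
R = c/2 ≈ 20.8655/2 ≈ 10.4328

R = 10.43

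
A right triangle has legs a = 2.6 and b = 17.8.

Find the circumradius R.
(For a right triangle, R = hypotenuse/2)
Hypotenuse c = √(a² + b²) = √(6.76 + 316.84) = √323.6 ≈ 17.9889
R = c/2 ≈ 17.9889/2 ≈ 8.99444

R = 8.994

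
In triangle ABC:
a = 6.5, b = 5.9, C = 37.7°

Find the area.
Two sides and the included angle (SAS): A = ½·a·b·sin(C) = ½·6.5·5.9·sin(37.7°)
sin(37.7°) ≈ 0.611527
A ≈ ½·38.35·0.611527 = 19.175·0.611527 ≈ 11.726

Area = 11.73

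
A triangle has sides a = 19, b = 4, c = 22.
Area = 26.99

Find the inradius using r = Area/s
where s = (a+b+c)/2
s = (19 + 4 + 22)/2 = 45/2 = 22.5
r = Area/s = 26.99/22.5 ≈ 1.19956

r = 1.2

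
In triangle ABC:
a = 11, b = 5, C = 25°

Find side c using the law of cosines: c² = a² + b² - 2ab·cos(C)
c² = 11² + 5² − 2·11·5·cos(25°)
cos(25°) ≈ 0.906308
c² ≈ 121 + 25 − 110·(0.906308) ≈ 146 − 99.6939 ≈ 46.3061
c ≈ √46.3061 ≈ 6.80486

c = 6.805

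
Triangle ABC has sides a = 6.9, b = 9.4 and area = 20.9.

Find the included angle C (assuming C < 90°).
Area = ½·a·b·sin(C)  ⇒  sin(C) = 2·Area/(a·b) = 2·20.9/(6.9·9.4) = 41.8/64.86 ≈ 0.644465
C = arcsin(0.644465) ≈ 40.1256° (taking the acute solution since C < 90°)

C = 40.13°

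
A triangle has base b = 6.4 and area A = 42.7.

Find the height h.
A = ½·b·h  ⇒  h = 2A/b = 2·42.7/6.4 = 85.4/6.4 ≈ 13.3438

h = 13.34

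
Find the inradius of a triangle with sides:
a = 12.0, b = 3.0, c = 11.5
r = Area/s where s is the semi-perimeter.
s = (12.0 + 3.0 + 11.5)/2 = 26.5/2 = 13.25
Area = √(s(s−a)(s−b)(s−c)) = √(13.25·1.25·10.25·1.75) ≈ √297.09 ≈ 17.2363
r ≈ 17.2363/13.25 ≈ 1.30085

r = 1.301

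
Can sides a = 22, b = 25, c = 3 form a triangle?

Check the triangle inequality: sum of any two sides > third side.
a + b vs c: 22 + 25 = 47 > 3  ✓
a + c vs b: 22 + 3 = 25 ≤ 25  ✗
b + c vs a: 25 + 3 = 28 > 22  ✓

No: 22 + 3 = 25 is not > 25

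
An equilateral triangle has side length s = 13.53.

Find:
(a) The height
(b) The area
(a) The height splits the triangle into two 30-60-90 halves: h = s·√3/2 = 13.53·1.73205/2 ≈ 23.4346/2 ≈ 11.7173
(b) Area = (√3/4)·s² = (√3/4)·13.53² = (√3/4)·183.0609 ≈ 0.433013·183.0609 ≈ 79.2677

Height = 11.72, Area = 79.27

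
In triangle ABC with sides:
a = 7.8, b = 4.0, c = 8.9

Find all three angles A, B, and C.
Law of cosines for each angle (a² = 60.84, b² = 16, c² = 79.21):
cos(A) = (b² + c² − a²)/(2bc) = (16 + 79.21 − 60.84)/(2·4.0·8.9) = 34.37/71.2 ≈ 0.482725  ⇒  A ≈ 61.1365°
cos(B) = (a² + c² − b²)/(2ac) = (60.84 + 79.21 − 16)/(2·7.8·8.9) = 124.05/138.84 ≈ 0.893475  ⇒  B ≈ 26.6868°
cos(C) = (a² + b² − c²)/(2ab) = (60.84 + 16 − 79.21)/(2·7.8·4.0) = -2.37/62.4 ≈ -0.0379808  ⇒  C ≈ 92.1767°
Check: A + B + C ≈ 180°

A = 61.14°, B = 26.69°, C = 92.18°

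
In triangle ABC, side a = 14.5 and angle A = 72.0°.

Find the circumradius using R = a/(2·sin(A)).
R = a/(2·sin(A)) = 14.5/(2·sin(72.0°))
sin(72.0°) ≈ 0.951057
R ≈ 14.5/(2·0.951057) = 14.5/1.90211 ≈ 7.6231

R = 7.623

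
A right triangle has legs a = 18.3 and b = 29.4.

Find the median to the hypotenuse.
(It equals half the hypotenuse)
Hypotenuse c = √(a² + b²) = √(334.89 + 864.36) = √1199.25 ≈ 34.6302
Median to hypotenuse = c/2 ≈ 34.6302/2 ≈ 17.3151

Median = 17.32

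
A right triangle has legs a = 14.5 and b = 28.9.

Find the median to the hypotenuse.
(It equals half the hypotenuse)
Hypotenuse c = √(a² + b²) = √(210.25 + 835.21) = √1045.46 ≈ 32.3336
Median to hypotenuse = c/2 ≈ 32.3336/2 ≈ 16.1668

Median = 16.17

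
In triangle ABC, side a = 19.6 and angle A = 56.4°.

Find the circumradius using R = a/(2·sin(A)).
R = a/(2·sin(A)) = 19.6/(2·sin(56.4°))
sin(56.4°) ≈ 0.832921
R ≈ 19.6/(2·0.832921) = 19.6/1.66584 ≈ 11.7658

R = 11.77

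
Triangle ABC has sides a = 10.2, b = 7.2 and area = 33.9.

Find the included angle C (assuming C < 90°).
Area = ½·a·b·sin(C)  ⇒  sin(C) = 2·Area/(a·b) = 2·33.9/(10.2·7.2) = 67.8/73.44 ≈ 0.923203
C = arcsin(0.923203) ≈ 67.3989° (taking the acute solution since C < 90°)

C = 67.4°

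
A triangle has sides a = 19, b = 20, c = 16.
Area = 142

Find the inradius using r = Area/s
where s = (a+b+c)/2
s = (19 + 20 + 16)/2 = 55/2 = 27.5
r = Area/s = 142/27.5 ≈ 5.16364

r = 5.164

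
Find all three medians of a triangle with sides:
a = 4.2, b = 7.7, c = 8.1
Median formula: m_a = ½√(2b² + 2c² − a²) (and cyclically). a² = 17.64, b² = 59.29, c² = 65.61.
m_a = ½√(2·59.29 + 2·65.61 − 17.64) = ½√232.16 ≈ ½·15.2368 ≈ 7.6184
m_b = ½√(2·17.64 + 2·65.61 − 59.29) = ½√107.21 ≈ ½·10.3542 ≈ 5.17711
m_c = ½√(2·17.64 + 2·59.29 − 65.61) = ½√88.25 ≈ ½·9.39415 ≈ 4.69707

m_a = 7.618, m_b = 5.177, m_c = 4.697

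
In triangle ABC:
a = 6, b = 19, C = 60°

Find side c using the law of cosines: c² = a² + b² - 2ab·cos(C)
c² = 6² + 19² − 2·6·19·cos(60°)
cos(60°) ≈ 0.5
c² ≈ 36 + 361 − 228·(0.5) ≈ 397 − 114 ≈ 283
c ≈ √283 ≈ 16.8226

c = 16.82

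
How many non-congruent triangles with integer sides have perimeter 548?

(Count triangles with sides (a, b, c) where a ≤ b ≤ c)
Let a ≤ b ≤ c with a + b + c = 548. The only binding inequality is a + b > c, i.e. 548 − c > c, so c < 548/2; and c ≥ 548/3 since c is the largest side.
So 183 ≤ c ≤ 273. For each c, b runs from ⌈(548 − c)/2⌉ up to c (then a = 548 − b − c satisfies 1 ≤ a ≤ b automatically), giving c − ⌈(548 − c)/2⌉ + 1 choices.
Summing over c: 1 + 3 + 4 + 6 + … + 135 + 136  (91 terms, c = 183, …, 273) = 6256
Check (closed form: nearest integer to p²/48 for even p, (p+3)²/48 for odd p): 548²/48 = 300304/48 ≈ 6256.33 → 6256

6256 triangles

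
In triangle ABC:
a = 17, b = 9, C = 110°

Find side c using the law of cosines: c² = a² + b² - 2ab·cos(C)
c² = 17² + 9² − 2·17·9·cos(110°)
cos(110°) ≈ -0.34202
c² ≈ 289 + 81 − 306·(-0.34202) ≈ 370 + 104.658 ≈ 474.658
c ≈ √474.658 ≈ 21.7867

c = 21.79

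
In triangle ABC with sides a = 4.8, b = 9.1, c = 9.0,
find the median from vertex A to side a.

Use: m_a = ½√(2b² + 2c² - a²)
m_a = ½√(2·9.1² + 2·9.0² − 4.8²) = ½√(2·82.81 + 2·81 − 23.04) = ½√(165.62 + 162 − 23.04) = ½√304.58
√304.58 ≈ 17.4522, so m_a ≈ 8.72611

m_a = 8.726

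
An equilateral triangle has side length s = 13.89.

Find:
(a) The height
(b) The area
(a) The height splits the triangle into two 30-60-90 halves: h = s·√3/2 = 13.89·1.73205/2 ≈ 24.0582/2 ≈ 12.0291
(b) Area = (√3/4)·s² = (√3/4)·13.89² = (√3/4)·192.9321 ≈ 0.433013·192.9321 ≈ 83.542

Height = 12.03, Area = 83.54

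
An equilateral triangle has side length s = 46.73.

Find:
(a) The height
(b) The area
(a) The height splits the triangle into two 30-60-90 halves: h = s·√3/2 = 46.73·1.73205/2 ≈ 80.9387/2 ≈ 40.4694
(b) Area = (√3/4)·s² = (√3/4)·46.73² = (√3/4)·2183.6929 ≈ 0.433013·2183.6929 ≈ 945.567

Height = 40.47, Area = 945.6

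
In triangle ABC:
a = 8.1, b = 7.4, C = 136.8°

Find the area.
Two sides and the included angle (SAS): A = ½·a·b·sin(C) = ½·8.1·7.4·sin(136.8°)
sin(136.8°) ≈ 0.684547
A ≈ ½·59.94·0.684547 = 29.97·0.684547 ≈ 20.5159

Area = 20.52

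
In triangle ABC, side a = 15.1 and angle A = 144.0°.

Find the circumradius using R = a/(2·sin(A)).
R = a/(2·sin(A)) = 15.1/(2·sin(144.0°))
sin(144.0°) ≈ 0.587785
R ≈ 15.1/(2·0.587785) = 15.1/1.17557 ≈ 12.8448

R = 12.84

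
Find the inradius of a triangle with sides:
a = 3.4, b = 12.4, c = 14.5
r = Area/s where s is the semi-perimeter.
s = (3.4 + 12.4 + 14.5)/2 = 30.3/2 = 15.15
Area = √(s(s−a)(s−b)(s−c)) = √(15.15·11.75·2.75·0.65) ≈ √318.197 ≈ 17.8381
r ≈ 17.8381/15.15 ≈ 1.17743

r = 1.177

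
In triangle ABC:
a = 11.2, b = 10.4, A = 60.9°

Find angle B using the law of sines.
a/sin(A) = b/sin(B)  ⇒  sin(B) = b·sin(A)/a = 10.4·sin(60.9°)/11.2
sin(60.9°) ≈ 0.873772
sin(B) ≈ 10.4·0.873772/11.2 ≈ 9.08723/11.2 ≈ 0.81136
B = arcsin(0.81136) ≈ 54.229°
(Since b ≤ a we need B ≤ A, so the obtuse alternative 180° − 54.229° ≈ 125.771° is rejected.)

B = 54.23°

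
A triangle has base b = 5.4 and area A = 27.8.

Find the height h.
A = ½·b·h  ⇒  h = 2A/b = 2·27.8/5.4 = 55.6/5.4 ≈ 10.2963

h = 10.3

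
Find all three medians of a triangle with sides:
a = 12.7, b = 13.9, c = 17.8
Median formula: m_a = ½√(2b² + 2c² − a²) (and cyclically). a² = 161.29, b² = 193.21, c² = 316.84.
m_a = ½√(2·193.21 + 2·316.84 − 161.29) = ½√858.81 ≈ ½·29.3055 ≈ 14.6527
m_b = ½√(2·161.29 + 2·316.84 − 193.21) = ½√763.05 ≈ ½·27.6234 ≈ 13.8117
m_c = ½√(2·161.29 + 2·193.21 − 316.84) = ½√392.16 ≈ ½·19.803 ≈ 9.90152

m_a = 14.65, m_b = 13.81, m_c = 9.902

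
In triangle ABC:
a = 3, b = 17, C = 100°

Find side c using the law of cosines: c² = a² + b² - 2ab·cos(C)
c² = 3² + 17² − 2·3·17·cos(100°)
cos(100°) ≈ -0.173648
c² ≈ 9 + 289 − 102·(-0.173648) ≈ 298 + 17.7121 ≈ 315.712
c ≈ √315.712 ≈ 17.7683

c = 17.77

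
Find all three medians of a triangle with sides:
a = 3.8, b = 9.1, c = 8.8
Median formula: m_a = ½√(2b² + 2c² − a²) (and cyclically). a² = 14.44, b² = 82.81, c² = 77.44.
m_a = ½√(2·82.81 + 2·77.44 − 14.44) = ½√306.06 ≈ ½·17.4946 ≈ 8.74729
m_b = ½√(2·14.44 + 2·77.44 − 82.81) = ½√100.95 ≈ ½·10.0474 ≈ 5.02369
m_c = ½√(2·14.44 + 2·82.81 − 77.44) = ½√117.06 ≈ ½·10.8194 ≈ 5.40971

m_a = 8.747, m_b = 5.024, m_c = 5.41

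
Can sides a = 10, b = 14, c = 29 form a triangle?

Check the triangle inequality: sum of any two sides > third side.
a + b vs c: 10 + 14 = 24 ≤ 29  ✗
a + c vs b: 10 + 29 = 39 > 14  ✓
b + c vs a: 14 + 29 = 43 > 10  ✓

No: 10 + 14 = 24 is not > 29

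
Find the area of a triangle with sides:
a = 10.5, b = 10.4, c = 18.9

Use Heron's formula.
s = (10.5 + 10.4 + 18.9)/2 = 39.8/2 = 19.9
s − a = 9.4, s − b = 9.5, s − c = 1
s(s−a)(s−b)(s−c) = 19.9·9.4·9.5·1 ≈ 1777.07
Area = √1777.07 ≈ 42.1553

Area = 42.16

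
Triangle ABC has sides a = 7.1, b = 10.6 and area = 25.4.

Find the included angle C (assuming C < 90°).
Area = ½·a·b·sin(C)  ⇒  sin(C) = 2·Area/(a·b) = 2·25.4/(7.1·10.6) = 50.8/75.26 ≈ 0.674993
C = arcsin(0.674993) ≈ 42.4536° (taking the acute solution since C < 90°)

C = 42.45°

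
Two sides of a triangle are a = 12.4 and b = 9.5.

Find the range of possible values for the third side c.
Triangle inequality: |a − b| < c < a + b
|a − b| = |12.4 − 9.5| = 2.9
a + b = 12.4 + 9.5 = 21.9

2.9 < c < 21.9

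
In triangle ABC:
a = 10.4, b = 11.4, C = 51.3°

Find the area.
Two sides and the included angle (SAS): A = ½·a·b·sin(C) = ½·10.4·11.4·sin(51.3°)
sin(51.3°) ≈ 0.78043
A ≈ ½·118.56·0.78043 = 59.28·0.78043 ≈ 46.2639

Area = 46.26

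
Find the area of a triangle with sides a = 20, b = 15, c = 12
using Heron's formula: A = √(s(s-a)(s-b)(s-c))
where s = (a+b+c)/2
s = (20 + 15 + 12)/2 = 47/2 = 23.5
s − a = 3.5, s − b = 8.5, s − c = 11.5
s(s−a)(s−b)(s−c) = 23.5·3.5·8.5·11.5 = 8039.9375
Area = √8039.9375 ≈ 89.6657

s = 23.5, Area = 89.67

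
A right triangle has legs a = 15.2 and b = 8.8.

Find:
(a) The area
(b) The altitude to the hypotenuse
(a) The legs are perpendicular, so Area = ½·a·b = ½·15.2·8.8 = ½·133.76 = 66.88
(b) Hypotenuse c = √(a² + b²) = √(231.04 + 77.44) = √308.48 ≈ 17.5636
    Area = ½·c·h_c  ⇒  h_c = 2·Area/c = 133.76/17.5636 ≈ 7.61575

Area = 66.88, h_c = 7.616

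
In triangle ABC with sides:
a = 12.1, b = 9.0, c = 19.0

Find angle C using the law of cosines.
c² = a² + b² − 2ab·cos(C)  ⇒  cos(C) = (a² + b² − c²)/(2ab)
cos(C) = (12.1² + 9.0² − 19.0²)/(2·12.1·9.0) = (146.41 + 81 − 361)/217.8 = -133.59/217.8 ≈ -0.613361
C = arccos(-0.613361) ≈ 127.833°

C = 127.8°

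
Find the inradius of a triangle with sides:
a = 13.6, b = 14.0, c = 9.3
r = Area/s where s is the semi-perimeter.
s = (13.6 + 14.0 + 9.3)/2 = 36.9/2 = 18.45
Area = √(s(s−a)(s−b)(s−c)) = √(18.45·4.85·4.45·9.15) ≈ √3643.5 ≈ 60.3614
r ≈ 60.3614/18.45 ≈ 3.27162

r = 3.272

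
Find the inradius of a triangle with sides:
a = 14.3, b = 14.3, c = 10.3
r = Area/s where s is the semi-perimeter.
s = (14.3 + 14.3 + 10.3)/2 = 38.9/2 = 19.45
Area = √(s(s−a)(s−b)(s−c)) = √(19.45·5.15·5.15·9.15) ≈ √4720.14 ≈ 68.7033
r ≈ 68.7033/19.45 ≈ 3.5323

r = 3.532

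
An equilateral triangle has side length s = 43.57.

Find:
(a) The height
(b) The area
(a) The height splits the triangle into two 30-60-90 halves: h = s·√3/2 = 43.57·1.73205/2 ≈ 75.4655/2 ≈ 37.7327
(b) Area = (√3/4)·s² = (√3/4)·43.57² = (√3/4)·1898.3449 ≈ 0.433013·1898.3449 ≈ 822.007

Height = 37.73, Area = 822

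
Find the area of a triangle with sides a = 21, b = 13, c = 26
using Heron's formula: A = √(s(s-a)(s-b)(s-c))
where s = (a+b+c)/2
s = (21 + 13 + 26)/2 = 60/2 = 30
s − a = 9, s − b = 17, s − c = 4
s(s−a)(s−b)(s−c) = 30·9·17·4 = 18360
Area = √18360 ≈ 135.499

s = 30.0, Area = 135.5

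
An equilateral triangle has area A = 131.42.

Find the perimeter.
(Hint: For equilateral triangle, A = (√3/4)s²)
A = (√3/4)s²  ⇒  s² = 4A/√3 = 4·131.42/√3 = 525.68/1.73205 ≈ 303.501
s ≈ √303.501 ≈ 17.4213
Perimeter = 3s ≈ 3·17.4213 ≈ 52.2639

Perimeter = 52.26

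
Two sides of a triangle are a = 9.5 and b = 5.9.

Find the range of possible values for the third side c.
Triangle inequality: |a − b| < c < a + b
|a − b| = |9.5 − 5.9| = 3.6
a + b = 9.5 + 5.9 = 15.4

3.6 < c < 15.4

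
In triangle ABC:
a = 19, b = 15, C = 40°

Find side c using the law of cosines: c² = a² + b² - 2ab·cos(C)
c² = 19² + 15² − 2·19·15·cos(40°)
cos(40°) ≈ 0.766044
c² ≈ 361 + 225 − 570·(0.766044) ≈ 586 − 436.645 ≈ 149.355
c ≈ √149.355 ≈ 12.2211

c = 12.22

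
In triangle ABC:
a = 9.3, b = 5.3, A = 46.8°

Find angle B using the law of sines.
a/sin(A) = b/sin(B)  ⇒  sin(B) = b·sin(A)/a = 5.3·sin(46.8°)/9.3
sin(46.8°) ≈ 0.728969
sin(B) ≈ 5.3·0.728969/9.3 ≈ 3.86353/9.3 ≈ 0.415434
B = arcsin(0.415434) ≈ 24.5466°
(Since b ≤ a we need B ≤ A, so the obtuse alternative 180° − 24.5466° ≈ 155.453° is rejected.)

B = 24.55°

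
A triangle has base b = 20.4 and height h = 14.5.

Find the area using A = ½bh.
A = ½·b·h = ½·20.4·14.5 = ½·295.8 = 147.9

Area = 147.9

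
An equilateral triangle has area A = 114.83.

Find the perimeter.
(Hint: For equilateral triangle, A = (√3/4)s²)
A = (√3/4)s²  ⇒  s² = 4A/√3 = 4·114.83/√3 = 459.32/1.73205 ≈ 265.189
s ≈ √265.189 ≈ 16.2846
Perimeter = 3s ≈ 3·16.2846 ≈ 48.8538

Perimeter = 48.85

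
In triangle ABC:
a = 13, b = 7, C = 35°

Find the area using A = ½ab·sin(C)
A = ½·a·b·sin(C) = ½·13·7·sin(35°)
sin(35°) ≈ 0.573576
A ≈ ½·91·0.573576 = 45.5·0.573576 ≈ 26.0977

Area = 26.1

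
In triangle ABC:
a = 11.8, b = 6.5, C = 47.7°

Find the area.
Two sides and the included angle (SAS): A = ½·a·b·sin(C) = ½·11.8·6.5·sin(47.7°)
sin(47.7°) ≈ 0.739631
A ≈ ½·76.7·0.739631 = 38.35·0.739631 ≈ 28.3649

Area = 28.36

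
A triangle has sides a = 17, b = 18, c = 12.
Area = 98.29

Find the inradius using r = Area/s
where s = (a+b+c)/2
s = (17 + 18 + 12)/2 = 47/2 = 23.5
r = Area/s = 98.29/23.5 ≈ 4.18255

r = 4.183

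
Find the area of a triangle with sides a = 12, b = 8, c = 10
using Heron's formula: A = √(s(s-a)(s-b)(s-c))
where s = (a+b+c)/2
s = (12 + 8 + 10)/2 = 30/2 = 15
s − a = 3, s − b = 7, s − c = 5
s(s−a)(s−b)(s−c) = 15·3·7·5 = 1575
Area = √1575 ≈ 39.6863

s = 15.0, Area = 39.69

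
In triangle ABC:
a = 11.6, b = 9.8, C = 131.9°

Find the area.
Two sides and the included angle (SAS): A = ½·a·b·sin(C) = ½·11.6·9.8·sin(131.9°)
sin(131.9°) ≈ 0.744312
A ≈ ½·113.68·0.744312 = 56.84·0.744312 ≈ 42.3067

Area = 42.31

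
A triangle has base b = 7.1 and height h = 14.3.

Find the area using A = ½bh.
A = ½·b·h = ½·7.1·14.3 = ½·101.53 = 50.765

Area = 50.765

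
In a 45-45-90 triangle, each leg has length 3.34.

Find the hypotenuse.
In a 45-45-90 triangle the sides are in ratio 1 : 1 : √2, so hypotenuse = leg·√2.
Hypotenuse = 3.34·√2 ≈ 3.34·1.41421 ≈ 4.72347

Hypotenuse = 3.34√2 = 4.723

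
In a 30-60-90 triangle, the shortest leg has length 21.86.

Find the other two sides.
In a 30-60-90 triangle the sides are in ratio 1 : √3 : 2 (short leg : long leg : hypotenuse).
Long leg = 21.86·√3 ≈ 21.86·1.73205 ≈ 37.8626
Hypotenuse = 2·21.86 = 43.72

Long leg = 21.86√3 = 37.86, Hypotenuse = 43.72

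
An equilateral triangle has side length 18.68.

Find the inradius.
r = Area/s with s the semi-perimeter.
Area = (√3/4)·18.68² = (√3/4)·348.9424 ≈ 0.433013·348.9424 ≈ 151.096
s = 3·18.68/2 = 28.02
r ≈ 151.096/28.02 ≈ 5.39245
(Equivalently r = side/(2√3) = 18.68/3.4641 ≈ 5.39245.)

r = 5.392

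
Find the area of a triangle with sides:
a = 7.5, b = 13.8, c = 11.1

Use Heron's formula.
s = (7.5 + 13.8 + 11.1)/2 = 32.4/2 = 16.2
s − a = 8.7, s − b = 2.4, s − c = 5.1
s(s−a)(s−b)(s−c) = 16.2·8.7·2.4·5.1 ≈ 1725.11
Area = √1725.11 ≈ 41.5344

Area = 41.53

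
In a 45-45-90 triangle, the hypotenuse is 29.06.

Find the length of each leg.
In a 45-45-90 triangle hypotenuse = leg·√2, so leg = hypotenuse/√2.
Leg = 29.06/√2 ≈ 29.06/1.41421 ≈ 20.5485

Each leg = 20.55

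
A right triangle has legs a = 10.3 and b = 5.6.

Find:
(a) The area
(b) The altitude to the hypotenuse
(a) The legs are perpendicular, so Area = ½·a·b = ½·10.3·5.6 = ½·57.68 = 28.84
(b) Hypotenuse c = √(a² + b²) = √(106.09 + 31.36) = √137.45 ≈ 11.7239
    Area = ½·c·h_c  ⇒  h_c = 2·Area/c = 57.68/11.7239 ≈ 4.91986

Area = 28.84, h_c = 4.92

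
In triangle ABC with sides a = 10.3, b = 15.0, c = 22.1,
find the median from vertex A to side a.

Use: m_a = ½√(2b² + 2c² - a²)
m_a = ½√(2·15.0² + 2·22.1² − 10.3²) = ½√(2·225 + 2·488.41 − 106.09) = ½√(450 + 976.82 − 106.09) = ½√1320.73
√1320.73 ≈ 36.3418, so m_a ≈ 18.1709

m_a = 18.17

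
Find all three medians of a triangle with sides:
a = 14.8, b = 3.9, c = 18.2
Median formula: m_a = ½√(2b² + 2c² − a²) (and cyclically). a² = 219.04, b² = 15.21, c² = 331.24.
m_a = ½√(2·15.21 + 2·331.24 − 219.04) = ½√473.86 ≈ ½·21.7683 ≈ 10.8842
m_b = ½√(2·219.04 + 2·331.24 − 15.21) = ½√1085.35 ≈ ½·32.9447 ≈ 16.4723
m_c = ½√(2·219.04 + 2·15.21 − 331.24) = ½√137.26 ≈ ½·11.7158 ≈ 5.8579

m_a = 10.88, m_b = 16.47, m_c = 5.858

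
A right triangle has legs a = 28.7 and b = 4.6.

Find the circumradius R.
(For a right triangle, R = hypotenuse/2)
Hypotenuse c = √(a² + b²) = √(823.69 + 21.16) = √844.85 ≈ 29.0663
R = c/2 ≈ 29.0663/2 ≈ 14.5332

R = 14.53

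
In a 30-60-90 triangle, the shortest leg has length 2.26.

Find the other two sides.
In a 30-60-90 triangle the sides are in ratio 1 : √3 : 2 (short leg : long leg : hypotenuse).
Long leg = 2.26·√3 ≈ 2.26·1.73205 ≈ 3.91443
Hypotenuse = 2·2.26 = 4.52

Long leg = 2.26√3 = 3.914, Hypotenuse = 4.52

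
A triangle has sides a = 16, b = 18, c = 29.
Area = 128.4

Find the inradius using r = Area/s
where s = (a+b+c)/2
s = (16 + 18 + 29)/2 = 63/2 = 31.5
r = Area/s = 128.4/31.5 ≈ 4.07619

r = 4.076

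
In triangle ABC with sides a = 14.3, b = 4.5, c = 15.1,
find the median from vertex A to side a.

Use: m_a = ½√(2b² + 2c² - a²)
m_a = ½√(2·4.5² + 2·15.1² − 14.3²) = ½√(2·20.25 + 2·228.01 − 204.49) = ½√(40.5 + 456.02 − 204.49) = ½√292.03
√292.03 ≈ 17.0889, so m_a ≈ 8.54444

m_a = 8.544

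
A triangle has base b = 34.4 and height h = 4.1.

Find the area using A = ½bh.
A = ½·b·h = ½·34.4·4.1 = ½·141.04 = 70.52

Area = 70.52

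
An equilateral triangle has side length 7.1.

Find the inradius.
r = Area/s with s the semi-perimeter.
Area = (√3/4)·7.1² = (√3/4)·50.41 ≈ 0.433013·50.41 ≈ 21.8282
s = 3·7.1/2 = 10.65
r ≈ 21.8282/10.65 ≈ 2.04959
(Equivalently r = side/(2√3) = 7.1/3.4641 ≈ 2.04959.)

r = 2.05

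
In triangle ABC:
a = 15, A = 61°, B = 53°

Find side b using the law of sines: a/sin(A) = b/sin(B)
a/sin(A) = b/sin(B)  ⇒  b = a·sin(B)/sin(A) = 15·sin(53°)/sin(61°)
sin(53°) ≈ 0.798636, sin(61°) ≈ 0.87462
b ≈ 15·0.798636/0.87462 ≈ 11.9795/0.87462 ≈ 13.6968

b = 13.7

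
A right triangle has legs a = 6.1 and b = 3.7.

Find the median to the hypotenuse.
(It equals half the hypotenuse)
Hypotenuse c = √(a² + b²) = √(37.21 + 13.69) = √50.9 ≈ 7.13442
Median to hypotenuse = c/2 ≈ 7.13442/2 ≈ 3.56721

Median = 3.567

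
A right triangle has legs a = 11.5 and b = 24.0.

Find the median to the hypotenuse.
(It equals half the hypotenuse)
Hypotenuse c = √(a² + b²) = √(132.25 + 576) = √708.25 ≈ 26.613
Median to hypotenuse = c/2 ≈ 26.613/2 ≈ 13.3065

Median = 13.31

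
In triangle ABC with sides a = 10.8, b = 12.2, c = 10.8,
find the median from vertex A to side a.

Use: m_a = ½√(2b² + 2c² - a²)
m_a = ½√(2·12.2² + 2·10.8² − 10.8²) = ½√(2·148.84 + 2·116.64 − 116.64) = ½√(297.68 + 233.28 − 116.64) = ½√414.32
√414.32 ≈ 20.3549, so m_a ≈ 10.1774

m_a = 10.18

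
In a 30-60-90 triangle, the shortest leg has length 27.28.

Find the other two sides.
In a 30-60-90 triangle the sides are in ratio 1 : √3 : 2 (short leg : long leg : hypotenuse).
Long leg = 27.28·√3 ≈ 27.28·1.73205 ≈ 47.2503
Hypotenuse = 2·27.28 = 54.56

Long leg = 27.28√3 = 47.25, Hypotenuse = 54.56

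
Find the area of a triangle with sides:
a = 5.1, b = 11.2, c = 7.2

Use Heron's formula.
s = (5.1 + 11.2 + 7.2)/2 = 23.5/2 = 11.75
s − a = 6.65, s − b = 0.55, s − c = 4.55
s(s−a)(s−b)(s−c) = 11.75·6.65·0.55·4.55 ≈ 195.539
Area = √195.539 ≈ 13.9835

Area = 13.98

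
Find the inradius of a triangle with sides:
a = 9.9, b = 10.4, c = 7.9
r = Area/s where s is the semi-perimeter.
s = (9.9 + 10.4 + 7.9)/2 = 28.2/2 = 14.1
Area = √(s(s−a)(s−b)(s−c)) = √(14.1·4.2·3.7·6.2) ≈ √1358.51 ≈ 36.8579
r ≈ 36.8579/14.1 ≈ 2.61404

r = 2.614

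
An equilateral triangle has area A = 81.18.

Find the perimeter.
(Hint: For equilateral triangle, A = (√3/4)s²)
A = (√3/4)s²  ⇒  s² = 4A/√3 = 4·81.18/√3 = 324.72/1.73205 ≈ 187.477
s ≈ √187.477 ≈ 13.6922
Perimeter = 3s ≈ 3·13.6922 ≈ 41.0767

Perimeter = 41.08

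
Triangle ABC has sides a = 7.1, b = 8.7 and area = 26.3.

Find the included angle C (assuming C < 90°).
Area = ½·a·b·sin(C)  ⇒  sin(C) = 2·Area/(a·b) = 2·26.3/(7.1·8.7) = 52.6/61.77 ≈ 0.851546
C = arcsin(0.851546) ≈ 58.3802° (taking the acute solution since C < 90°)

C = 58.38°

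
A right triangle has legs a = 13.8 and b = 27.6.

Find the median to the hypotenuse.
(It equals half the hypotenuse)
Hypotenuse c = √(a² + b²) = √(190.44 + 761.76) = √952.2 ≈ 30.8577
Median to hypotenuse = c/2 ≈ 30.8577/2 ≈ 15.4289

Median = 15.43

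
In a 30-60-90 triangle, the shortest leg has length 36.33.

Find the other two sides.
In a 30-60-90 triangle the sides are in ratio 1 : √3 : 2 (short leg : long leg : hypotenuse).
Long leg = 36.33·√3 ≈ 36.33·1.73205 ≈ 62.9254
Hypotenuse = 2·36.33 = 72.66

Long leg = 36.33√3 = 62.93, Hypotenuse = 72.66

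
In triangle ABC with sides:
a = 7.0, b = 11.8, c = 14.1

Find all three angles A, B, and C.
Law of cosines for each angle (a² = 49, b² = 139.24, c² = 198.81):
cos(A) = (b² + c² − a²)/(2bc) = (139.24 + 198.81 − 49)/(2·11.8·14.1) = 289.05/332.76 ≈ 0.868644  ⇒  A ≈ 29.6985°
cos(B) = (a² + c² − b²)/(2ac) = (49 + 198.81 − 139.24)/(2·7.0·14.1) = 108.57/197.4 ≈ 0.55  ⇒  B ≈ 56.633°
cos(C) = (a² + b² − c²)/(2ab) = (49 + 139.24 − 198.81)/(2·7.0·11.8) = -10.57/165.2 ≈ -0.0639831  ⇒  C ≈ 93.6685°
Check: A + B + C ≈ 180°

A = 29.7°, B = 56.63°, C = 93.67°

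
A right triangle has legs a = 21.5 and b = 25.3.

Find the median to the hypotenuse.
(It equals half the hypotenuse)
Hypotenuse c = √(a² + b²) = √(462.25 + 640.09) = √1102.34 ≈ 33.2015
Median to hypotenuse = c/2 ≈ 33.2015/2 ≈ 16.6008

Median = 16.6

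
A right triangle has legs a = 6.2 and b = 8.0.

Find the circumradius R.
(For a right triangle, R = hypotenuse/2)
Hypotenuse c = √(a² + b²) = √(38.44 + 64) = √102.44 ≈ 10.1213
R = c/2 ≈ 10.1213/2 ≈ 5.06063

R = 5.061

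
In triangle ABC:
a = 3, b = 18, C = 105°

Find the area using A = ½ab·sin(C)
A = ½·a·b·sin(C) = ½·3·18·sin(105°)
sin(105°) ≈ 0.965926
A ≈ ½·54·0.965926 = 27·0.965926 ≈ 26.08

Area = 26.08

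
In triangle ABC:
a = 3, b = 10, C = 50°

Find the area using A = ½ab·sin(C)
A = ½·a·b·sin(C) = ½·3·10·sin(50°)
sin(50°) ≈ 0.766044
A ≈ ½·30·0.766044 = 15·0.766044 ≈ 11.4907

Area = 11.49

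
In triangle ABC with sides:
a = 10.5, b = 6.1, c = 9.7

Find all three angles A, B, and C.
Law of cosines for each angle (a² = 110.25, b² = 37.21, c² = 94.09):
cos(A) = (b² + c² − a²)/(2bc) = (37.21 + 94.09 − 110.25)/(2·6.1·9.7) = 21.05/118.34 ≈ 0.177877  ⇒  A ≈ 79.7539°
cos(B) = (a² + c² − b²)/(2ac) = (110.25 + 94.09 − 37.21)/(2·10.5·9.7) = 167.13/203.7 ≈ 0.820471  ⇒  B ≈ 34.868°
cos(C) = (a² + b² − c²)/(2ab) = (110.25 + 37.21 − 94.09)/(2·10.5·6.1) = 53.37/128.1 ≈ 0.416628  ⇒  C ≈ 65.3781°
Check: A + B + C ≈ 180°

A = 79.75°, B = 34.87°, C = 65.38°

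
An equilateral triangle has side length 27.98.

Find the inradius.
r = Area/s with s the semi-perimeter.
Area = (√3/4)·27.98² = (√3/4)·782.8804 ≈ 0.433013·782.8804 ≈ 338.997
s = 3·27.98/2 = 41.97
r ≈ 338.997/41.97 ≈ 8.07713
(Equivalently r = side/(2√3) = 27.98/3.4641 ≈ 8.07713.)

r = 8.077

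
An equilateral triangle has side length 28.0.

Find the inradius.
r = Area/s with s the semi-perimeter.
Area = (√3/4)·28.0² = (√3/4)·784 ≈ 0.433013·784 ≈ 339.482
s = 3·28.0/2 = 42
r ≈ 339.482/42 ≈ 8.0829
(Equivalently r = side/(2√3) = 28.0/3.4641 ≈ 8.0829.)

r = 8.083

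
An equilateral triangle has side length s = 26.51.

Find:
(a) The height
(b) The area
(a) The height splits the triangle into two 30-60-90 halves: h = s·√3/2 = 26.51·1.73205/2 ≈ 45.9167/2 ≈ 22.9583
(b) Area = (√3/4)·s² = (√3/4)·26.51² = (√3/4)·702.7801 ≈ 0.433013·702.7801 ≈ 304.313

Height = 22.96, Area = 304.3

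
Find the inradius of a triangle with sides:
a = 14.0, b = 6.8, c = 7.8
r = Area/s where s is the semi-perimeter.
s = (14.0 + 6.8 + 7.8)/2 = 28.6/2 = 14.3
Area = √(s(s−a)(s−b)(s−c)) = √(14.3·0.3·7.5·6.5) ≈ √209.137 ≈ 14.4616
r ≈ 14.4616/14.3 ≈ 1.0113

r = 1.011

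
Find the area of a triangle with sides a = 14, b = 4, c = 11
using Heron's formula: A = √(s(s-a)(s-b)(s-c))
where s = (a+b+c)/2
s = (14 + 4 + 11)/2 = 29/2 = 14.5
s − a = 0.5, s − b = 10.5, s − c = 3.5
s(s−a)(s−b)(s−c) = 14.5·0.5·10.5·3.5 = 266.4375
Area = √266.4375 ≈ 16.3229

s = 14.5, Area = 16.32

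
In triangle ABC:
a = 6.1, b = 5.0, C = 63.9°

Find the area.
Two sides and the included angle (SAS): A = ½·a·b·sin(C) = ½·6.1·5.0·sin(63.9°)
sin(63.9°) ≈ 0.898028
A ≈ ½·30.5·0.898028 = 15.25·0.898028 ≈ 13.6949

Area = 13.69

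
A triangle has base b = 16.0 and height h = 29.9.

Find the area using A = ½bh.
A = ½·b·h = ½·16.0·29.9 = ½·478.4 = 239.2

Area = 239.2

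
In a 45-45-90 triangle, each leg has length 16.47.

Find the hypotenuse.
In a 45-45-90 triangle the sides are in ratio 1 : 1 : √2, so hypotenuse = leg·√2.
Hypotenuse = 16.47·√2 ≈ 16.47·1.41421 ≈ 23.2921

Hypotenuse = 16.47√2 = 23.29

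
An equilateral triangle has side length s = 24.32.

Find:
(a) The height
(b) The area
(a) The height splits the triangle into two 30-60-90 halves: h = s·√3/2 = 24.32·1.73205/2 ≈ 42.1235/2 ≈ 21.0617
(b) Area = (√3/4)·s² = (√3/4)·24.32² = (√3/4)·591.4624 ≈ 0.433013·591.4624 ≈ 256.111

Height = 21.06, Area = 256.1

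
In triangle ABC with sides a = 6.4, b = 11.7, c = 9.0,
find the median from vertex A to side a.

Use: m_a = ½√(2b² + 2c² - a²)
m_a = ½√(2·11.7² + 2·9.0² − 6.4²) = ½√(2·136.89 + 2·81 − 40.96) = ½√(273.78 + 162 − 40.96) = ½√394.82
√394.82 ≈ 19.8701, so m_a ≈ 9.93504

m_a = 9.935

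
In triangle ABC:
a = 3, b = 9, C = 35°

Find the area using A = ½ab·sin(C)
A = ½·a·b·sin(C) = ½·3·9·sin(35°)
sin(35°) ≈ 0.573576
A ≈ ½·27·0.573576 = 13.5·0.573576 ≈ 7.74328

Area = 7.743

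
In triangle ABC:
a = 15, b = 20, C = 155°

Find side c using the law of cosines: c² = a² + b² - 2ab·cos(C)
c² = 15² + 20² − 2·15·20·cos(155°)
cos(155°) ≈ -0.906308
c² ≈ 225 + 400 − 600·(-0.906308) ≈ 625 + 543.785 ≈ 1168.78
c ≈ √1168.78 ≈ 34.1875

c = 34.19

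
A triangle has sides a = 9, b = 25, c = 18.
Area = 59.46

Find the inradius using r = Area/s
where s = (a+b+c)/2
s = (9 + 25 + 18)/2 = 52/2 = 26
r = Area/s = 59.46/26 ≈ 2.28692

r = 2.287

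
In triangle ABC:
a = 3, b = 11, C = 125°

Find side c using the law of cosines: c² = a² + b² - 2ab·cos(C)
c² = 3² + 11² − 2·3·11·cos(125°)
cos(125°) ≈ -0.573576
c² ≈ 9 + 121 − 66·(-0.573576) ≈ 130 + 37.856 ≈ 167.856
c ≈ √167.856 ≈ 12.9559

c = 12.96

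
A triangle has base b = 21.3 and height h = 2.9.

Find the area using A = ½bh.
A = ½·b·h = ½·21.3·2.9 = ½·61.77 = 30.885

Area = 30.885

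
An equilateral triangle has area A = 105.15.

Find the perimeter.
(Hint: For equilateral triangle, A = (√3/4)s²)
A = (√3/4)s²  ⇒  s² = 4A/√3 = 4·105.15/√3 = 420.6/1.73205 ≈ 242.834
s ≈ √242.834 ≈ 15.5831
Perimeter = 3s ≈ 3·15.5831 ≈ 46.7493

Perimeter = 46.75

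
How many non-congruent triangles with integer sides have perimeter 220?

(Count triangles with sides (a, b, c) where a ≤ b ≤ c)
Let a ≤ b ≤ c with a + b + c = 220. The only binding inequality is a + b > c, i.e. 220 − c > c, so c < 220/2; and c ≥ 220/3 since c is the largest side.
So 74 ≤ c ≤ 109. For each c, b runs from ⌈(220 − c)/2⌉ up to c (then a = 220 − b − c satisfies 1 ≤ a ≤ b automatically), giving c − ⌈(220 − c)/2⌉ + 1 choices.
Summing over c: 2 + 3 + 5 + 6 + … + 53 + 54  (36 terms, c = 74, …, 109) = 1008
Check (closed form: nearest integer to p²/48 for even p, (p+3)²/48 for odd p): 220²/48 = 48400/48 ≈ 1008.33 → 1008

1008 triangles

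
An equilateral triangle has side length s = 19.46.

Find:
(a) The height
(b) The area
(a) The height splits the triangle into two 30-60-90 halves: h = s·√3/2 = 19.46·1.73205/2 ≈ 33.7057/2 ≈ 16.8529
(b) Area = (√3/4)·s² = (√3/4)·19.46² = (√3/4)·378.6916 ≈ 0.433013·378.6916 ≈ 163.978

Height = 16.85, Area = 164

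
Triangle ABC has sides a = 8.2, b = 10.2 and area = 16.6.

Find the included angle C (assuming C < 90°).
Area = ½·a·b·sin(C)  ⇒  sin(C) = 2·Area/(a·b) = 2·16.6/(8.2·10.2) = 33.2/83.64 ≈ 0.396939
C = arcsin(0.396939) ≈ 23.387° (taking the acute solution since C < 90°)

C = 23.39°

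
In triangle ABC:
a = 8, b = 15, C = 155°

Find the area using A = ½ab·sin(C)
A = ½·a·b·sin(C) = ½·8·15·sin(155°)
sin(155°) ≈ 0.422618
A ≈ ½·120·0.422618 = 60·0.422618 ≈ 25.3571

Area = 25.36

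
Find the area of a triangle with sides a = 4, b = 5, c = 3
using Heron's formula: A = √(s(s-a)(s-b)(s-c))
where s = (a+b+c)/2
s = (4 + 5 + 3)/2 = 12/2 = 6
s − a = 2, s − b = 1, s − c = 3
s(s−a)(s−b)(s−c) = 6·2·1·3 = 36
Area = √36 ≈ 6

s = 6.0, Area = 6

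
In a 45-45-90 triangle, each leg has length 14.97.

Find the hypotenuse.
In a 45-45-90 triangle the sides are in ratio 1 : 1 : √2, so hypotenuse = leg·√2.
Hypotenuse = 14.97·√2 ≈ 14.97·1.41421 ≈ 21.1708

Hypotenuse = 14.97√2 = 21.17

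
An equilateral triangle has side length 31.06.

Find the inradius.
r = Area/s with s the semi-perimeter.
Area = (√3/4)·31.06² = (√3/4)·964.7236 ≈ 0.433013·964.7236 ≈ 417.738
s = 3·31.06/2 = 46.59
r ≈ 417.738/46.59 ≈ 8.96625
(Equivalently r = side/(2√3) = 31.06/3.4641 ≈ 8.96625.)

r = 8.966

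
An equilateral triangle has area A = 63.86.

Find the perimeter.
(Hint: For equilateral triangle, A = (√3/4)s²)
A = (√3/4)s²  ⇒  s² = 4A/√3 = 4·63.86/√3 = 255.44/1.73205 ≈ 147.478
s ≈ √147.478 ≈ 12.1441
Perimeter = 3s ≈ 3·12.1441 ≈ 36.4322

Perimeter = 36.43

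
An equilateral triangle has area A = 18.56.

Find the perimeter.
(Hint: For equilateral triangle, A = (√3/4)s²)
A = (√3/4)s²  ⇒  s² = 4A/√3 = 4·18.56/√3 = 74.24/1.73205 ≈ 42.8625
s ≈ √42.8625 ≈ 6.54694
Perimeter = 3s ≈ 3·6.54694 ≈ 19.6408

Perimeter = 19.64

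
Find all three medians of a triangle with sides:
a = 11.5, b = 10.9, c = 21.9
Median formula: m_a = ½√(2b² + 2c² − a²) (and cyclically). a² = 132.25, b² = 118.81, c² = 479.61.
m_a = ½√(2·118.81 + 2·479.61 − 132.25) = ½√1064.59 ≈ ½·32.6281 ≈ 16.314
m_b = ½√(2·132.25 + 2·479.61 − 118.81) = ½√1104.91 ≈ ½·33.2402 ≈ 16.6201
m_c = ½√(2·132.25 + 2·118.81 − 479.61) = ½√22.51 ≈ ½·4.74447 ≈ 2.37224

m_a = 16.31, m_b = 16.62, m_c = 2.372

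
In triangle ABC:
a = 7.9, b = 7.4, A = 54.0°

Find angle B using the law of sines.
a/sin(A) = b/sin(B)  ⇒  sin(B) = b·sin(A)/a = 7.4·sin(54.0°)/7.9
sin(54.0°) ≈ 0.809017
sin(B) ≈ 7.4·0.809017/7.9 ≈ 5.98673/7.9 ≈ 0.757813
B = arcsin(0.757813) ≈ 49.2718°
(Since b ≤ a we need B ≤ A, so the obtuse alternative 180° − 49.2718° ≈ 130.728° is rejected.)

B = 49.27°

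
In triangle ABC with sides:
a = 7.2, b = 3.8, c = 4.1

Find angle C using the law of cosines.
c² = a² + b² − 2ab·cos(C)  ⇒  cos(C) = (a² + b² − c²)/(2ab)
cos(C) = (7.2² + 3.8² − 4.1²)/(2·7.2·3.8) = (51.84 + 14.44 − 16.81)/54.72 = 49.47/54.72 ≈ 0.904057
C = arccos(0.904057) ≈ 25.3034°

C = 25.3°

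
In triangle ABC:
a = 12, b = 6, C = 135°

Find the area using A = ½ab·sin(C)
A = ½·a·b·sin(C) = ½·12·6·sin(135°)
sin(135°) ≈ 0.707107
A ≈ ½·72·0.707107 = 36·0.707107 ≈ 25.4558

Area = 25.46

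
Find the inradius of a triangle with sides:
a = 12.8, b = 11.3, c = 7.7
r = Area/s where s is the semi-perimeter.
s = (12.8 + 11.3 + 7.7)/2 = 31.8/2 = 15.9
Area = √(s(s−a)(s−b)(s−c)) = √(15.9·3.1·4.6·8.2) ≈ √1859.22 ≈ 43.1187
r ≈ 43.1187/15.9 ≈ 2.71187

r = 2.712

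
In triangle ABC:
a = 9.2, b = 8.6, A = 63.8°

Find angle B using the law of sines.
a/sin(A) = b/sin(B)  ⇒  sin(B) = b·sin(A)/a = 8.6·sin(63.8°)/9.2
sin(63.8°) ≈ 0.897258
sin(B) ≈ 8.6·0.897258/9.2 ≈ 7.71642/9.2 ≈ 0.838742
B = arcsin(0.838742) ≈ 57.0075°
(Since b ≤ a we need B ≤ A, so the obtuse alternative 180° − 57.0075° ≈ 122.993° is rejected.)

B = 57.01°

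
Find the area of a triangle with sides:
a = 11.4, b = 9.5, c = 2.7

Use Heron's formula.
s = (11.4 + 9.5 + 2.7)/2 = 23.6/2 = 11.8
s − a = 0.4, s − b = 2.3, s − c = 9.1
s(s−a)(s−b)(s−c) = 11.8·0.4·2.3·9.1 ≈ 98.7896
Area = √98.7896 ≈ 9.9393

Area = 9.939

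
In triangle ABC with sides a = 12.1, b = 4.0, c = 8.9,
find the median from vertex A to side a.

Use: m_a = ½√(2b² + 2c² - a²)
m_a = ½√(2·4.0² + 2·8.9² − 12.1²) = ½√(2·16 + 2·79.21 − 146.41) = ½√(32 + 158.42 − 146.41) = ½√44.01
√44.01 ≈ 6.634, so m_a ≈ 3.317

m_a = 3.317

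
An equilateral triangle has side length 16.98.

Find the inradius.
r = Area/s with s the semi-perimeter.
Area = (√3/4)·16.98² = (√3/4)·288.3204 ≈ 0.433013·288.3204 ≈ 124.846
s = 3·16.98/2 = 25.47
r ≈ 124.846/25.47 ≈ 4.9017
(Equivalently r = side/(2√3) = 16.98/3.4641 ≈ 4.9017.)

r = 4.902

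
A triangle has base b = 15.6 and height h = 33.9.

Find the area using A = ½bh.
A = ½·b·h = ½·15.6·33.9 = ½·528.84 = 264.42

Area = 264.42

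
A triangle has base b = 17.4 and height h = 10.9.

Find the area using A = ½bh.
A = ½·b·h = ½·17.4·10.9 = ½·189.66 = 94.83

Area = 94.83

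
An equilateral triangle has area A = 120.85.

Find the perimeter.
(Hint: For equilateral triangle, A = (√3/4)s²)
A = (√3/4)s²  ⇒  s² = 4A/√3 = 4·120.85/√3 = 483.4/1.73205 ≈ 279.091
s ≈ √279.091 ≈ 16.706
Perimeter = 3s ≈ 3·16.706 ≈ 50.1181

Perimeter = 50.12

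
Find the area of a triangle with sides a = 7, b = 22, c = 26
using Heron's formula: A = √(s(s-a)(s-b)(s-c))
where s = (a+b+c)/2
s = (7 + 22 + 26)/2 = 55/2 = 27.5
s − a = 20.5, s − b = 5.5, s − c = 1.5
s(s−a)(s−b)(s−c) = 27.5·20.5·5.5·1.5 = 4650.9375
Area = √4650.9375 ≈ 68.1978

s = 27.5, Area = 68.2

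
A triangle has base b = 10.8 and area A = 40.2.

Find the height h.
A = ½·b·h  ⇒  h = 2A/b = 2·40.2/10.8 = 80.4/10.8 ≈ 7.44444

h = 7.444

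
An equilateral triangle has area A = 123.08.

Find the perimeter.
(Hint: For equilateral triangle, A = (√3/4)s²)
A = (√3/4)s²  ⇒  s² = 4A/√3 = 4·123.08/√3 = 492.32/1.73205 ≈ 284.241
s ≈ √284.241 ≈ 16.8595
Perimeter = 3s ≈ 3·16.8595 ≈ 50.5784

Perimeter = 50.58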